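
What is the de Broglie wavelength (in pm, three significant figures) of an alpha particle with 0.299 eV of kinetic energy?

λ = 26.3 pm

KE = 0.299 eV = 4.790 × 10⁻²⁰ J.
p = √(2mKE) = √(2 × 6.645 × 10⁻²⁷ × 4.790 × 10⁻²⁰) = 2.523 × 10⁻²³ kg·m/s.
λ = h/p = 6.626 × 10⁻³⁴ / 2.523 × 10⁻²³ = 2.63 × 10⁻¹¹ m = 26.3 pm.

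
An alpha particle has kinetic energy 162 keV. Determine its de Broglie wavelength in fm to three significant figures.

λ = 35.7 fm

KE = 162 keV = 2.595 × 10⁻¹⁴ J.
p = √(2mKE) = √(2 × 6.645 × 10⁻²⁷ × 2.595 × 10⁻¹⁴) = 1.857 × 10⁻²⁰ kg·m/s.
λ = h/p = 6.626 × 10⁻³⁴ / 1.857 × 10⁻²⁰ = 3.57 × 10⁻¹⁴ m = 35.7 fm.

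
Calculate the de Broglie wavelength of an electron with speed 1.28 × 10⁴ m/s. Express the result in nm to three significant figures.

λ = 56.8 nm

p = mv = 9.109 × 10⁻³¹ × 1.28 × 10⁴ = 1.166 × 10⁻²⁶ kg·m/s.
λ = h/p = 6.626 × 10⁻³⁴ / 1.166 × 10⁻²⁶ = 5.68 × 10⁻⁸ m = 56.8 nm.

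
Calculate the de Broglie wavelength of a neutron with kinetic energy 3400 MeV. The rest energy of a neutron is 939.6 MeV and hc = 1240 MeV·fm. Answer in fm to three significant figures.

Total energy E = KE + m₀c² = 3400 + 939.6 = 4339.6 MeV.
(pc)² = E² − (m₀c²)² = (4339.6)² − (939.6)² = 1.795 × 10⁷ MeV², so pc = 4237 MeV.
λ = hc/(pc) = 1240 MeV·fm / 4237 MeV = 0.293 fm.

λ = 0.293 fm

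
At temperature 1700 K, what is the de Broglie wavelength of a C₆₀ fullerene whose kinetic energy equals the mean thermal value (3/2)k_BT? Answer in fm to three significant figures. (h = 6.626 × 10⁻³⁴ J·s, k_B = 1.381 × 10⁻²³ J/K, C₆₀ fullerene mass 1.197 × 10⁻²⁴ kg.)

λ = 2280 fm

KE = (3/2)k_BT = 1.5 × 1.381 × 10⁻²³ × 1700 = 3.522 × 10⁻²⁰ J.
p = √(2mKE) = √(2 × 1.197 × 10⁻²⁴ × 3.522 × 10⁻²⁰) = 2.904 × 10⁻²² kg·m/s.
λ = h/p = 2.28 × 10⁻¹² m = 2280 fm.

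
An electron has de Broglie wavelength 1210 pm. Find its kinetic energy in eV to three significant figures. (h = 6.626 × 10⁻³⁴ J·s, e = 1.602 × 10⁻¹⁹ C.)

KE = 1.03 eV

p = h/λ = 6.626 × 10⁻³⁴ / 1.210 × 10⁻⁹ = 5.476 × 10⁻²⁵ kg·m/s.
KE = p²/(2m) = (5.476 × 10⁻²⁵)² / (2 × 9.109 × 10⁻³¹) = 1.646 × 10⁻¹⁹ J = 1.03 eV.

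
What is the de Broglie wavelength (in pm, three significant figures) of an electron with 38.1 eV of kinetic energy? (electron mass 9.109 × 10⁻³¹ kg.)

KE = 38.1 eV = 6.104 × 10⁻¹⁸ J.
p = √(2mKE) = √(2 × 9.109 × 10⁻³¹ × 6.104 × 10⁻¹⁸) = 3.335 × 10⁻²⁴ kg·m/s.
λ = h/p = 6.626 × 10⁻³⁴ / 3.335 × 10⁻²⁴ = 1.99 × 10⁻¹⁰ m = 199 pm.

λ = 199 pm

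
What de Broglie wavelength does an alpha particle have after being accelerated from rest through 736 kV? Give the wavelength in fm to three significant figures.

KE = 2eV = 2 × 1.602 × 10⁻¹⁹ × 7.360 × 10⁵ = 2.358 × 10⁻¹³ J.
p = √(2mKE) = √(2 × 6.645 × 10⁻²⁷ × 2.358 × 10⁻¹³) = 5.598 × 10⁻²⁰ kg·m/s.
λ = h/p = 6.626 × 10⁻³⁴ / 5.598 × 10⁻²⁰ = 1.18 × 10⁻¹⁴ m = 11.8 fm.

λ = 11.8 fm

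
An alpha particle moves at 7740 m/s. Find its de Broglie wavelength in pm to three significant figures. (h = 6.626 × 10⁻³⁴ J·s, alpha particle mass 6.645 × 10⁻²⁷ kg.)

p = mv = 6.645 × 10⁻²⁷ × 7740 = 5.143 × 10⁻²³ kg·m/s.
λ = h/p = 6.626 × 10⁻³⁴ / 5.143 × 10⁻²³ = 1.29 × 10⁻¹¹ m = 12.9 pm.

λ = 12.9 pm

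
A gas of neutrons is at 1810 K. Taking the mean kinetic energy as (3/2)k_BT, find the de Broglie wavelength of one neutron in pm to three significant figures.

KE = (3/2)k_BT = 1.5 × 1.381 × 10⁻²³ × 1810 = 3.749 × 10⁻²⁰ J.
p = √(2mKE) = √(2 × 1.675 × 10⁻²⁷ × 3.749 × 10⁻²⁰) = 1.121 × 10⁻²³ kg·m/s.
λ = h/p = 5.91 × 10⁻¹¹ m = 59.1 pm.

λ = 59.1 pm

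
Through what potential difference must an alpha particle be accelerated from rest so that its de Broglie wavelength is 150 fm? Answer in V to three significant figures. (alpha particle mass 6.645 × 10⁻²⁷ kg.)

p = h/λ = 6.626 × 10⁻³⁴ / 1.500 × 10⁻¹³ = 4.417 × 10⁻²¹ kg·m/s.
KE = p²/(2m) = 1.468 × 10⁻¹⁵ J.
V = KE/2e = 1.468 × 10⁻¹⁵ / (2 × 1.602 × 10⁻¹⁹) = 4580 V.

V = 4580 V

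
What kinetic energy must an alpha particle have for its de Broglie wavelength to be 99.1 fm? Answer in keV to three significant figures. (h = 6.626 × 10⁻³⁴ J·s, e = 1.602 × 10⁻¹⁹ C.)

KE = 21.0 keV

p = h/λ = 6.626 × 10⁻³⁴ / 9.910 × 10⁻¹⁴ = 6.686 × 10⁻²¹ kg·m/s.
KE = p²/(2m) = (6.686 × 10⁻²¹)² / (2 × 6.645 × 10⁻²⁷) = 3.364 × 10⁻¹⁵ J = 21.0 keV.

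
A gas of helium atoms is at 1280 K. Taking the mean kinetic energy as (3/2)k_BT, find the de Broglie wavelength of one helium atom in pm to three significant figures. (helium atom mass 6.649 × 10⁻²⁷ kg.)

λ = 35.3 pm

KE = (3/2)k_BT = 1.5 × 1.381 × 10⁻²³ × 1280 = 2.652 × 10⁻²⁰ J.
p = √(2mKE) = √(2 × 6.649 × 10⁻²⁷ × 2.652 × 10⁻²⁰) = 1.878 × 10⁻²³ kg·m/s.
λ = h/p = 3.53 × 10⁻¹¹ m = 35.3 pm.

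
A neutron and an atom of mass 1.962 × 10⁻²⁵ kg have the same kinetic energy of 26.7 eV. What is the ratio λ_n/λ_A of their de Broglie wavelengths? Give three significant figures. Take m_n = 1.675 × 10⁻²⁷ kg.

At fixed KE, p = √(2mKE) so λ = h/p ∝ 1/√m.
λ_n/λ_A = √(m_A/m_n) = √(1.962 × 10⁻²⁵/1.675 × 10⁻²⁷) = √(117.1) = 10.8.

λ_n/λ_A = 10.8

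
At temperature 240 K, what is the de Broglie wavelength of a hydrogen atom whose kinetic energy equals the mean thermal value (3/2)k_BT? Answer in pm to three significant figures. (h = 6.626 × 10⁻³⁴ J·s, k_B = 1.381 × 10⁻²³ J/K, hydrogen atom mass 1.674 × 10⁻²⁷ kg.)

λ = 162 pm

KE = (3/2)k_BT = 1.5 × 1.381 × 10⁻²³ × 240 = 4.972 × 10⁻²¹ J.
p = √(2mKE) = √(2 × 1.674 × 10⁻²⁷ × 4.972 × 10⁻²¹) = 4.080 × 10⁻²⁴ kg·m/s.
λ = h/p = 1.62 × 10⁻¹⁰ m = 162 pm.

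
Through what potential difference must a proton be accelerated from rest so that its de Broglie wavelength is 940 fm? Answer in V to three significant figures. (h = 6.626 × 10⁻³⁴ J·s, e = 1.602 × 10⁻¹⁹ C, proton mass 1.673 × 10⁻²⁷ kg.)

p = h/λ = 6.626 × 10⁻³⁴ / 9.400 × 10⁻¹³ = 7.049 × 10⁻²² kg·m/s.
KE = p²/(2m) = 1.485 × 10⁻¹⁶ J.
V = KE/e = 1.485 × 10⁻¹⁶ / (1.602 × 10⁻¹⁹) = 927 V.

V = 927 V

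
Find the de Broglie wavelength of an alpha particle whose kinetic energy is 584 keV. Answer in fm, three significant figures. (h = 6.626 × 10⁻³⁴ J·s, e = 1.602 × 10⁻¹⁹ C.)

λ = 18.8 fm

KE = 584 keV = 9.356 × 10⁻¹⁴ J.
p = √(2mKE) = √(2 × 6.645 × 10⁻²⁷ × 9.356 × 10⁻¹⁴) = 3.526 × 10⁻²⁰ kg·m/s.
λ = h/p = 6.626 × 10⁻³⁴ / 3.526 × 10⁻²⁰ = 1.88 × 10⁻¹⁴ m = 18.8 fm.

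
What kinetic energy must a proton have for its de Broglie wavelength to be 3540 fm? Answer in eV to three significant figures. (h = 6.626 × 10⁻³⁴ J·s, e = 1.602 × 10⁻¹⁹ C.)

p = h/λ = 6.626 × 10⁻³⁴ / 3.540 × 10⁻¹² = 1.872 × 10⁻²² kg·m/s.
KE = p²/(2m) = (1.872 × 10⁻²²)² / (2 × 1.673 × 10⁻²⁷) = 1.047 × 10⁻¹⁷ J = 65.4 eV.

KE = 65.4 eV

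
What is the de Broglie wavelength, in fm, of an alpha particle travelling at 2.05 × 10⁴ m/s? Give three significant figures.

p = mv = 6.645 × 10⁻²⁷ × 2.05 × 10⁴ = 1.362 × 10⁻²² kg·m/s.
λ = h/p = 6.626 × 10⁻³⁴ / 1.362 × 10⁻²² = 4.86 × 10⁻¹² m = 4860 fm.

λ = 4860 fm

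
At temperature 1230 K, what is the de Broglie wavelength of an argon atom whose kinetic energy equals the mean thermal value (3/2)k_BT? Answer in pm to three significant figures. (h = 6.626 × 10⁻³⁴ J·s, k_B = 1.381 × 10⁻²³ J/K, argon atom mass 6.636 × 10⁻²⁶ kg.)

KE = (3/2)k_BT = 1.5 × 1.381 × 10⁻²³ × 1230 = 2.548 × 10⁻²⁰ J.
p = √(2mKE) = √(2 × 6.636 × 10⁻²⁶ × 2.548 × 10⁻²⁰) = 5.815 × 10⁻²³ kg·m/s.
λ = h/p = 1.14 × 10⁻¹¹ m = 11.4 pm.

λ = 11.4 pm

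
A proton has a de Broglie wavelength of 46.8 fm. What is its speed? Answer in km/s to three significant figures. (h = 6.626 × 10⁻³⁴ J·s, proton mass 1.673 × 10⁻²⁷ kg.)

v = 8460 km/s

p = h/λ = 6.626 × 10⁻³⁴ / 4.680 × 10⁻¹⁴ = 1.416 × 10⁻²⁰ kg·m/s.
v = p/m = 1.416 × 10⁻²⁰ / 1.673 × 10⁻²⁷ = 8.46 × 10⁶ m/s = 8460 km/s.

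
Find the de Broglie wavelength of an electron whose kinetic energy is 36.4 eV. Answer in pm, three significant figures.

KE = 36.4 eV = 5.831 × 10⁻¹⁸ J.
p = √(2mKE) = √(2 × 9.109 × 10⁻³¹ × 5.831 × 10⁻¹⁸) = 3.259 × 10⁻²⁴ kg·m/s.
λ = h/p = 6.626 × 10⁻³⁴ / 3.259 × 10⁻²⁴ = 2.03 × 10⁻¹⁰ m = 203 pm.

λ = 203 pm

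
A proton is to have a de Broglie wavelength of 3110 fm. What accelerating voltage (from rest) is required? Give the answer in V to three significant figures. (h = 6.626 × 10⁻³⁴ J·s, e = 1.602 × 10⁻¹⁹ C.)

V = 84.7 V

p = h/λ = 6.626 × 10⁻³⁴ / 3.110 × 10⁻¹² = 2.131 × 10⁻²² kg·m/s.
KE = p²/(2m) = 1.357 × 10⁻¹⁷ J.
V = KE/e = 1.357 × 10⁻¹⁷ / (1.602 × 10⁻¹⁹) = 84.7 V.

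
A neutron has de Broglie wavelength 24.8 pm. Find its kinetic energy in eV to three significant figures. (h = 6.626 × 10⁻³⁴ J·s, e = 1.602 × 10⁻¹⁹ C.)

KE = 1.33 eV

p = h/λ = 6.626 × 10⁻³⁴ / 2.480 × 10⁻¹¹ = 2.672 × 10⁻²³ kg·m/s.
KE = p²/(2m) = (2.672 × 10⁻²³)² / (2 × 1.675 × 10⁻²⁷) = 2.131 × 10⁻¹⁹ J = 1.33 eV.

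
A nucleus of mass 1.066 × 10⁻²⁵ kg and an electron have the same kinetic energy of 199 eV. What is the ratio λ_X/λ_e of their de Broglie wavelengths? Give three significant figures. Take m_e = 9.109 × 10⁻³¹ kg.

λ_X/λ_e = 2.92 × 10⁻³

At fixed KE, p = √(2mKE) so λ = h/p ∝ 1/√m.
λ_X/λ_e = √(m_e/m_X) = √(9.109 × 10⁻³¹/1.066 × 10⁻²⁵) = √(8.545 × 10⁻⁶) = 2.92 × 10⁻³.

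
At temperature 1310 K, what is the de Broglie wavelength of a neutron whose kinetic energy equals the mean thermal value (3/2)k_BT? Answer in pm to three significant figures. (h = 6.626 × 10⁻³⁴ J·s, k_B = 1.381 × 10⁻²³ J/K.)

KE = (3/2)k_BT = 1.5 × 1.381 × 10⁻²³ × 1310 = 2.714 × 10⁻²⁰ J.
p = √(2mKE) = √(2 × 1.675 × 10⁻²⁷ × 2.714 × 10⁻²⁰) = 9.535 × 10⁻²⁴ kg·m/s.
λ = h/p = 6.95 × 10⁻¹¹ m = 69.5 pm.

λ = 69.5 pm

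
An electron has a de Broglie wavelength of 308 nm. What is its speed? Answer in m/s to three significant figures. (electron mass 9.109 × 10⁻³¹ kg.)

v = 2360 m/s

p = h/λ = 6.626 × 10⁻³⁴ / 3.080 × 10⁻⁷ = 2.151 × 10⁻²⁷ kg·m/s.
v = p/m = 2.151 × 10⁻²⁷ / 9.109 × 10⁻³¹ = 2.36 × 10³ m/s = 2360 m/s.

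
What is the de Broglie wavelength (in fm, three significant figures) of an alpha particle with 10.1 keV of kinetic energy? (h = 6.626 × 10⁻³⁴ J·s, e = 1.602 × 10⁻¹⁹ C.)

λ = 143 fm

KE = 10.1 keV = 1.618 × 10⁻¹⁵ J.
p = √(2mKE) = √(2 × 6.645 × 10⁻²⁷ × 1.618 × 10⁻¹⁵) = 4.637 × 10⁻²¹ kg·m/s.
λ = h/p = 6.626 × 10⁻³⁴ / 4.637 × 10⁻²¹ = 1.43 × 10⁻¹³ m = 143 fm.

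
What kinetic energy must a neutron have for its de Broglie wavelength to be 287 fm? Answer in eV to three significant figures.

p = h/λ = 6.626 × 10⁻³⁴ / 2.870 × 10⁻¹³ = 2.309 × 10⁻²¹ kg·m/s.
KE = p²/(2m) = (2.309 × 10⁻²¹)² / (2 × 1.675 × 10⁻²⁷) = 1.591 × 10⁻¹⁵ J = 9930 eV.

KE = 9930 eV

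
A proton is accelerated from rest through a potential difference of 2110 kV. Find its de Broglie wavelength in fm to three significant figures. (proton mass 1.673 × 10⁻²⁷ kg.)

KE = eV = 1.602 × 10⁻¹⁹ × 2.110 × 10⁶ = 3.380 × 10⁻¹³ J.
p = √(2mKE) = √(2 × 1.673 × 10⁻²⁷ × 3.380 × 10⁻¹³) = 3.363 × 10⁻²⁰ kg·m/s.
λ = h/p = 6.626 × 10⁻³⁴ / 3.363 × 10⁻²⁰ = 1.97 × 10⁻¹⁴ m = 19.7 fm.

λ = 19.7 fm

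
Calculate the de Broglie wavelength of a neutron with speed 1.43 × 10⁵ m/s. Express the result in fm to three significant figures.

λ = 2770 fm

p = mv = 1.675 × 10⁻²⁷ × 1.43 × 10⁵ = 2.395 × 10⁻²² kg·m/s.
λ = h/p = 6.626 × 10⁻³⁴ / 2.395 × 10⁻²² = 2.77 × 10⁻¹² m = 2770 fm.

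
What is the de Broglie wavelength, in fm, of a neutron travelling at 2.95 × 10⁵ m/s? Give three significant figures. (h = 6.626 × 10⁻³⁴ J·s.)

p = mv = 1.675 × 10⁻²⁷ × 2.95 × 10⁵ = 4.941 × 10⁻²² kg·m/s.
λ = h/p = 6.626 × 10⁻³⁴ / 4.941 × 10⁻²² = 1.34 × 10⁻¹² m = 1340 fm.

λ = 1340 fm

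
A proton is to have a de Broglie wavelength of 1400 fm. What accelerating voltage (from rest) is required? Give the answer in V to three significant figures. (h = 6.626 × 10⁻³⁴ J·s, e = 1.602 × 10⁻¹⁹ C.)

p = h/λ = 6.626 × 10⁻³⁴ / 1.400 × 10⁻¹² = 4.733 × 10⁻²² kg·m/s.
KE = p²/(2m) = 6.695 × 10⁻¹⁷ J.
V = KE/e = 6.695 × 10⁻¹⁷ / (1.602 × 10⁻¹⁹) = 418 V.

V = 418 V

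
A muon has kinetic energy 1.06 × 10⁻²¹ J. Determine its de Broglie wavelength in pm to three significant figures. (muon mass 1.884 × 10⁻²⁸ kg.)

λ = 1050 pm

p = √(2mKE) = √(2 × 1.884 × 10⁻²⁸ × 1.060 × 10⁻²¹) = 6.320 × 10⁻²⁵ kg·m/s.
λ = h/p = 6.626 × 10⁻³⁴ / 6.320 × 10⁻²⁵ = 1.05 × 10⁻⁹ m = 1050 pm.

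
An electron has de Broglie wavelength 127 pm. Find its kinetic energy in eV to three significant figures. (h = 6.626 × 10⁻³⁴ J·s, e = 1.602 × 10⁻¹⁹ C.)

p = h/λ = 6.626 × 10⁻³⁴ / 1.270 × 10⁻¹⁰ = 5.217 × 10⁻²⁴ kg·m/s.
KE = p²/(2m) = (5.217 × 10⁻²⁴)² / (2 × 9.109 × 10⁻³¹) = 1.494 × 10⁻¹⁷ J = 93.3 eV.

KE = 93.3 eV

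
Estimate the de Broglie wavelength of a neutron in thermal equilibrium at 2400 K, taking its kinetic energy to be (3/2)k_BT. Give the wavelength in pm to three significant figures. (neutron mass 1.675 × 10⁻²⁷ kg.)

λ = 51.3 pm

KE = (3/2)k_BT = 1.5 × 1.381 × 10⁻²³ × 2400 = 4.972 × 10⁻²⁰ J.
p = √(2mKE) = √(2 × 1.675 × 10⁻²⁷ × 4.972 × 10⁻²⁰) = 1.291 × 10⁻²³ kg·m/s.
λ = h/p = 5.13 × 10⁻¹¹ m = 51.3 pm.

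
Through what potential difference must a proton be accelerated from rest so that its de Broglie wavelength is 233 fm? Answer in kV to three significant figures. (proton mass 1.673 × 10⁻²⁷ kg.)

V = 15.1 kV

p = h/λ = 6.626 × 10⁻³⁴ / 2.330 × 10⁻¹³ = 2.844 × 10⁻²¹ kg·m/s.
KE = p²/(2m) = 2.417 × 10⁻¹⁵ J.
V = KE/e = 2.417 × 10⁻¹⁵ / (1.602 × 10⁻¹⁹) = 15.1 kV.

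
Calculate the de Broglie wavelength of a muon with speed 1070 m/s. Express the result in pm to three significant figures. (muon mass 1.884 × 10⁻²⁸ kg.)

p = mv = 1.884 × 10⁻²⁸ × 1070 = 2.016 × 10⁻²⁵ kg·m/s.
λ = h/p = 6.626 × 10⁻³⁴ / 2.016 × 10⁻²⁵ = 3.29 × 10⁻⁹ m = 3290 pm.

λ = 3290 pm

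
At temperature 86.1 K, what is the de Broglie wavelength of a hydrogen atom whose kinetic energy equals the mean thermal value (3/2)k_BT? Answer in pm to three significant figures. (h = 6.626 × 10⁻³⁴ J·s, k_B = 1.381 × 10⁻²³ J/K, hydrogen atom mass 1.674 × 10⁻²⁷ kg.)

λ = 271 pm

KE = (3/2)k_BT = 1.5 × 1.381 × 10⁻²³ × 86.1 = 1.784 × 10⁻²¹ J.
p = √(2mKE) = √(2 × 1.674 × 10⁻²⁷ × 1.784 × 10⁻²¹) = 2.444 × 10⁻²⁴ kg·m/s.
λ = h/p = 2.71 × 10⁻¹⁰ m = 271 pm.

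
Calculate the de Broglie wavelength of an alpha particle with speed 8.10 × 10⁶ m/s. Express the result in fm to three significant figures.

p = mv = 6.645 × 10⁻²⁷ × 8.10 × 10⁶ = 5.382 × 10⁻²⁰ kg·m/s.
λ = h/p = 6.626 × 10⁻³⁴ / 5.382 × 10⁻²⁰ = 1.23 × 10⁻¹⁴ m = 12.3 fm.

λ = 12.3 fm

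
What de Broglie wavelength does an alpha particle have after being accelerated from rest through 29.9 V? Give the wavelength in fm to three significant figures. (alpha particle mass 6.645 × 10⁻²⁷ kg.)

KE = 2eV = 2 × 1.602 × 10⁻¹⁹ × 29.90 = 9.580 × 10⁻¹⁸ J.
p = √(2mKE) = √(2 × 6.645 × 10⁻²⁷ × 9.580 × 10⁻¹⁸) = 3.568 × 10⁻²² kg·m/s.
λ = h/p = 6.626 × 10⁻³⁴ / 3.568 × 10⁻²² = 1.86 × 10⁻¹² m = 1860 fm.

λ = 1860 fm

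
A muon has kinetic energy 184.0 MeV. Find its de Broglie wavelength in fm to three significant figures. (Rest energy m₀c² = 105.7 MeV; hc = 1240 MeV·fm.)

Total energy E = KE + m₀c² = 184.0 + 105.7 = 289.7 MeV.
(pc)² = E² − (m₀c²)² = (289.7)² − (105.7)² = 7.275 × 10⁴ MeV², so pc = 269.7 MeV.
λ = hc/(pc) = 1240 MeV·fm / 269.7 MeV = 4.60 fm.

λ = 4.60 fm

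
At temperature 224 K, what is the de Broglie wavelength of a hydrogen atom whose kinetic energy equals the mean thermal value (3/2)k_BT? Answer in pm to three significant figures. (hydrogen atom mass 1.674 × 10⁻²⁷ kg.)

λ = 168 pm

KE = (3/2)k_BT = 1.5 × 1.381 × 10⁻²³ × 224 = 4.640 × 10⁻²¹ J.
p = √(2mKE) = √(2 × 1.674 × 10⁻²⁷ × 4.640 × 10⁻²¹) = 3.941 × 10⁻²⁴ kg·m/s.
λ = h/p = 1.68 × 10⁻¹⁰ m = 168 pm.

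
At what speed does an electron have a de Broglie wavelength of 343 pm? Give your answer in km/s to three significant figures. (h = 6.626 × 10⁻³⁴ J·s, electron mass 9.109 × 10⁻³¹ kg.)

v = 2120 km/s

p = h/λ = 6.626 × 10⁻³⁴ / 3.430 × 10⁻¹⁰ = 1.932 × 10⁻²⁴ kg·m/s.
v = p/m = 1.932 × 10⁻²⁴ / 9.109 × 10⁻³¹ = 2.12 × 10⁶ m/s = 2120 km/s.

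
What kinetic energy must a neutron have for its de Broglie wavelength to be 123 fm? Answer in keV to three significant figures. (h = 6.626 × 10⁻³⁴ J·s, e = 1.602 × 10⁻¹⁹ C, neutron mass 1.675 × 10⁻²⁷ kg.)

KE = 54.1 keV

p = h/λ = 6.626 × 10⁻³⁴ / 1.230 × 10⁻¹³ = 5.387 × 10⁻²¹ kg·m/s.
KE = p²/(2m) = (5.387 × 10⁻²¹)² / (2 × 1.675 × 10⁻²⁷) = 8.663 × 10⁻¹⁵ J = 54.1 keV.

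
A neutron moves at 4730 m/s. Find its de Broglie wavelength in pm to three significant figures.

λ = 83.6 pm

p = mv = 1.675 × 10⁻²⁷ × 4730 = 7.923 × 10⁻²⁴ kg·m/s.
λ = h/p = 6.626 × 10⁻³⁴ / 7.923 × 10⁻²⁴ = 8.36 × 10⁻¹¹ m = 83.6 pm.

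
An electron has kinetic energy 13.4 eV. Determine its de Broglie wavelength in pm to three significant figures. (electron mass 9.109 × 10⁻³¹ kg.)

KE = 13.4 eV = 2.147 × 10⁻¹⁸ J.
p = √(2mKE) = √(2 × 9.109 × 10⁻³¹ × 2.147 × 10⁻¹⁸) = 1.978 × 10⁻²⁴ kg·m/s.
λ = h/p = 6.626 × 10⁻³⁴ / 1.978 × 10⁻²⁴ = 3.35 × 10⁻¹⁰ m = 335 pm.

λ = 335 pm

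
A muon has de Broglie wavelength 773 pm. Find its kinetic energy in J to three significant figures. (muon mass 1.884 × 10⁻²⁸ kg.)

KE = 1.95 × 10⁻²¹ J

p = h/λ = 6.626 × 10⁻³⁴ / 7.730 × 10⁻¹⁰ = 8.572 × 10⁻²⁵ kg·m/s.
KE = p²/(2m) = (8.572 × 10⁻²⁵)² / (2 × 1.884 × 10⁻²⁸) = 1.950 × 10⁻²¹ J = 1.95 × 10⁻²¹ J.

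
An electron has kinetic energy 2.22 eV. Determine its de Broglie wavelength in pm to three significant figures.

λ = 823 pm

KE = 2.22 eV = 3.556 × 10⁻¹⁹ J.
p = √(2mKE) = √(2 × 9.109 × 10⁻³¹ × 3.556 × 10⁻¹⁹) = 8.049 × 10⁻²⁵ kg·m/s.
λ = h/p = 6.626 × 10⁻³⁴ / 8.049 × 10⁻²⁵ = 8.23 × 10⁻¹⁰ m = 823 pm.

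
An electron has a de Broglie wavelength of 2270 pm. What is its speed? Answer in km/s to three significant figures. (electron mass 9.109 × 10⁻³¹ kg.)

v = 320 km/s

p = h/λ = 6.626 × 10⁻³⁴ / 2.270 × 10⁻⁹ = 2.919 × 10⁻²⁵ kg·m/s.
v = p/m = 2.919 × 10⁻²⁵ / 9.109 × 10⁻³¹ = 3.20 × 10⁵ m/s = 320 km/s.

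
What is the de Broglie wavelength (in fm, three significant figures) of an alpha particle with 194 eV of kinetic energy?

λ = 1030 fm

KE = 194 eV = 3.108 × 10⁻¹⁷ J.
p = √(2mKE) = √(2 × 6.645 × 10⁻²⁷ × 3.108 × 10⁻¹⁷) = 6.427 × 10⁻²² kg·m/s.
λ = h/p = 6.626 × 10⁻³⁴ / 6.427 × 10⁻²² = 1.03 × 10⁻¹² m = 1030 fm.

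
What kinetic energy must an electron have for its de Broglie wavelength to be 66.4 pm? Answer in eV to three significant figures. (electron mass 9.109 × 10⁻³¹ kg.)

p = h/λ = 6.626 × 10⁻³⁴ / 6.640 × 10⁻¹¹ = 9.979 × 10⁻²⁴ kg·m/s.
KE = p²/(2m) = (9.979 × 10⁻²⁴)² / (2 × 9.109 × 10⁻³¹) = 5.466 × 10⁻¹⁷ J = 341 eV.

KE = 341 eV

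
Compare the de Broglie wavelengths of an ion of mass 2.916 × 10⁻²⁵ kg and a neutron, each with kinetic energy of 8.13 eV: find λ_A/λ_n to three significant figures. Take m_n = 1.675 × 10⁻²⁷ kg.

λ_A/λ_n = 0.0758

At fixed KE, p = √(2mKE) so λ = h/p ∝ 1/√m.
λ_A/λ_n = √(m_n/m_A) = √(1.675 × 10⁻²⁷/2.916 × 10⁻²⁵) = √(5.744 × 10⁻³) = 0.0758.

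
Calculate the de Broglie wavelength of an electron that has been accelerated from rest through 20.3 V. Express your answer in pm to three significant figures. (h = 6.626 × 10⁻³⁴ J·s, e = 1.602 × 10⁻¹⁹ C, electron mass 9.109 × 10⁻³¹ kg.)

KE = eV = 1.602 × 10⁻¹⁹ × 20.30 = 3.252 × 10⁻¹⁸ J.
p = √(2mKE) = √(2 × 9.109 × 10⁻³¹ × 3.252 × 10⁻¹⁸) = 2.434 × 10⁻²⁴ kg·m/s.
λ = h/p = 6.626 × 10⁻³⁴ / 2.434 × 10⁻²⁴ = 2.72 × 10⁻¹⁰ m = 272 pm.

λ = 272 pm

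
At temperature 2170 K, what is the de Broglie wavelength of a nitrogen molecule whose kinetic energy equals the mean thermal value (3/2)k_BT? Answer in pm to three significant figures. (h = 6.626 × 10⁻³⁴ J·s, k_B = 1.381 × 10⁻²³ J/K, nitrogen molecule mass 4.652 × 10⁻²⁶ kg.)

λ = 10.2 pm

KE = (3/2)k_BT = 1.5 × 1.381 × 10⁻²³ × 2170 = 4.495 × 10⁻²⁰ J.
p = √(2mKE) = √(2 × 4.652 × 10⁻²⁶ × 4.495 × 10⁻²⁰) = 6.467 × 10⁻²³ kg·m/s.
λ = h/p = 1.02 × 10⁻¹¹ m = 10.2 pm.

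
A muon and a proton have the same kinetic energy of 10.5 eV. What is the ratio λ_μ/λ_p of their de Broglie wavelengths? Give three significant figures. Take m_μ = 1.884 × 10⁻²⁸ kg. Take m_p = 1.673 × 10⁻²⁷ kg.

λ_μ/λ_p = 2.98

At fixed KE, p = √(2mKE) so λ = h/p ∝ 1/√m.
λ_μ/λ_p = √(m_p/m_μ) = √(1.673 × 10⁻²⁷/1.884 × 10⁻²⁸) = √(8.880) = 2.98.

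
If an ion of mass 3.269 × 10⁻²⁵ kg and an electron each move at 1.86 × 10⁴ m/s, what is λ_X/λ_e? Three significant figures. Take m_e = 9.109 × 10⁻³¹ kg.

At fixed v, p = mv so λ = h/(mv) ∝ 1/m.
λ_X/λ_e = m_e/m_X = 9.109 × 10⁻³¹/3.269 × 10⁻²⁵ = 2.79 × 10⁻⁶.

λ_X/λ_e = 2.79 × 10⁻⁶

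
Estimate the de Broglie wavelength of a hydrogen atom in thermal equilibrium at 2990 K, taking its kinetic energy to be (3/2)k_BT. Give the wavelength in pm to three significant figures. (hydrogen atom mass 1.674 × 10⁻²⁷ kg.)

KE = (3/2)k_BT = 1.5 × 1.381 × 10⁻²³ × 2990 = 6.194 × 10⁻²⁰ J.
p = √(2mKE) = √(2 × 1.674 × 10⁻²⁷ × 6.194 × 10⁻²⁰) = 1.440 × 10⁻²³ kg·m/s.
λ = h/p = 4.60 × 10⁻¹¹ m = 46.0 pm.

λ = 46.0 pm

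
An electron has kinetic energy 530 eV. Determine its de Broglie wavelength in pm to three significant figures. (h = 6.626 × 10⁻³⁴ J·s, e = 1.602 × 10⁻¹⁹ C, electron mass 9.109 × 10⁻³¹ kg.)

λ = 53.3 pm

KE = 530 eV = 8.491 × 10⁻¹⁷ J.
p = √(2mKE) = √(2 × 9.109 × 10⁻³¹ × 8.491 × 10⁻¹⁷) = 1.244 × 10⁻²³ kg·m/s.
λ = h/p = 6.626 × 10⁻³⁴ / 1.244 × 10⁻²³ = 5.33 × 10⁻¹¹ m = 53.3 pm.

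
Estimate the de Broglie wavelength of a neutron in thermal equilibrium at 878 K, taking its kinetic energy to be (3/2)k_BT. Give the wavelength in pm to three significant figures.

λ = 84.9 pm

KE = (3/2)k_BT = 1.5 × 1.381 × 10⁻²³ × 878 = 1.819 × 10⁻²⁰ J.
p = √(2mKE) = √(2 × 1.675 × 10⁻²⁷ × 1.819 × 10⁻²⁰) = 7.806 × 10⁻²⁴ kg·m/s.
λ = h/p = 8.49 × 10⁻¹¹ m = 84.9 pm.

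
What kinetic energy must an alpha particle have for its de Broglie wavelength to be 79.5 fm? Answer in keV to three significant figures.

KE = 32.6 keV

p = h/λ = 6.626 × 10⁻³⁴ / 7.950 × 10⁻¹⁴ = 8.335 × 10⁻²¹ kg·m/s.
KE = p²/(2m) = (8.335 × 10⁻²¹)² / (2 × 6.645 × 10⁻²⁷) = 5.227 × 10⁻¹⁵ J = 32.6 keV.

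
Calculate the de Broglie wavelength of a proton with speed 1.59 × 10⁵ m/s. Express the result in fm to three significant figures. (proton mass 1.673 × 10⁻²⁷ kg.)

p = mv = 1.673 × 10⁻²⁷ × 1.59 × 10⁵ = 2.660 × 10⁻²² kg·m/s.
λ = h/p = 6.626 × 10⁻³⁴ / 2.660 × 10⁻²² = 2.49 × 10⁻¹² m = 2490 fm.

λ = 2490 fm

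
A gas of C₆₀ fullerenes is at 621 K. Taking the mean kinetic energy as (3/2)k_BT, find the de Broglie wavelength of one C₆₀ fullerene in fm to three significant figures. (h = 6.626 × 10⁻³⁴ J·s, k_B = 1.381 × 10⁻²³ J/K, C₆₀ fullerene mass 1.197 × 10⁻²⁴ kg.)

λ = 3780 fm

KE = (3/2)k_BT = 1.5 × 1.381 × 10⁻²³ × 621 = 1.286 × 10⁻²⁰ J.
p = √(2mKE) = √(2 × 1.197 × 10⁻²⁴ × 1.286 × 10⁻²⁰) = 1.755 × 10⁻²² kg·m/s.
λ = h/p = 3.78 × 10⁻¹² m = 3780 fm.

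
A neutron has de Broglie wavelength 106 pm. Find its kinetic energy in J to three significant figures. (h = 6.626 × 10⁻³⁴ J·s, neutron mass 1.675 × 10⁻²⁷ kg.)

KE = 1.17 × 10⁻²⁰ J

p = h/λ = 6.626 × 10⁻³⁴ / 1.060 × 10⁻¹⁰ = 6.251 × 10⁻²⁴ kg·m/s.
KE = p²/(2m) = (6.251 × 10⁻²⁴)² / (2 × 1.675 × 10⁻²⁷) = 1.166 × 10⁻²⁰ J = 1.17 × 10⁻²⁰ J.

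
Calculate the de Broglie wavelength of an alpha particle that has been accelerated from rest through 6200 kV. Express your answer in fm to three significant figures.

KE = 2eV = 2 × 1.602 × 10⁻¹⁹ × 6.200 × 10⁶ = 1.986 × 10⁻¹² J.
p = √(2mKE) = √(2 × 6.645 × 10⁻²⁷ × 1.986 × 10⁻¹²) = 1.625 × 10⁻¹⁹ kg·m/s.
λ = h/p = 6.626 × 10⁻³⁴ / 1.625 × 10⁻¹⁹ = 4.08 × 10⁻¹⁵ m = 4.08 fm.

λ = 4.08 fm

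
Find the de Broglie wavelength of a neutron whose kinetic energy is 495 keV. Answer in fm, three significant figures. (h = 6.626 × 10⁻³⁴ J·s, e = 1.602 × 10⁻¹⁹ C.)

KE = 495 keV = 7.930 × 10⁻¹⁴ J.
p = √(2mKE) = √(2 × 1.675 × 10⁻²⁷ × 7.930 × 10⁻¹⁴) = 1.630 × 10⁻²⁰ kg·m/s.
λ = h/p = 6.626 × 10⁻³⁴ / 1.630 × 10⁻²⁰ = 4.07 × 10⁻¹⁴ m = 40.7 fm.

λ = 40.7 fm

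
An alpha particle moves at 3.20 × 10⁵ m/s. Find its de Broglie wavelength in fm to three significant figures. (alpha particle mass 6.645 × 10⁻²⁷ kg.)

λ = 312 fm

p = mv = 6.645 × 10⁻²⁷ × 3.20 × 10⁵ = 2.126 × 10⁻²¹ kg·m/s.
λ = h/p = 6.626 × 10⁻³⁴ / 2.126 × 10⁻²¹ = 3.12 × 10⁻¹³ m = 312 fm.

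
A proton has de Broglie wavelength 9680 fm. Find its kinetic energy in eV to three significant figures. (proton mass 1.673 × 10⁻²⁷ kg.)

KE = 8.74 eV

p = h/λ = 6.626 × 10⁻³⁴ / 9.680 × 10⁻¹² = 6.845 × 10⁻²³ kg·m/s.
KE = p²/(2m) = (6.845 × 10⁻²³)² / (2 × 1.673 × 10⁻²⁷) = 1.400 × 10⁻¹⁸ J = 8.74 eV.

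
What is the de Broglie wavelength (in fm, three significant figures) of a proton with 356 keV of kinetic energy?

KE = 356 keV = 5.703 × 10⁻¹⁴ J.
p = √(2mKE) = √(2 × 1.673 × 10⁻²⁷ × 5.703 × 10⁻¹⁴) = 1.381 × 10⁻²⁰ kg·m/s.
λ = h/p = 6.626 × 10⁻³⁴ / 1.381 × 10⁻²⁰ = 4.80 × 10⁻¹⁴ m = 48.0 fm.

λ = 48.0 fm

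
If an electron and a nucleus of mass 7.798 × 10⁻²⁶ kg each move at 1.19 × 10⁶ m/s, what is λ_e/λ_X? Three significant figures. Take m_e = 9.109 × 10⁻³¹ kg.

λ_e/λ_X = 8.56 × 10⁴

At fixed v, p = mv so λ = h/(mv) ∝ 1/m.
λ_e/λ_X = m_X/m_e = 7.798 × 10⁻²⁶/9.109 × 10⁻³¹ = 8.56 × 10⁴.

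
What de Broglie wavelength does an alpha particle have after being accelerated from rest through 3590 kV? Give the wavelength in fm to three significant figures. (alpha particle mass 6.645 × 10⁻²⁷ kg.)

KE = 2eV = 2 × 1.602 × 10⁻¹⁹ × 3.590 × 10⁶ = 1.150 × 10⁻¹² J.
p = √(2mKE) = √(2 × 6.645 × 10⁻²⁷ × 1.150 × 10⁻¹²) = 1.236 × 10⁻¹⁹ kg·m/s.
λ = h/p = 6.626 × 10⁻³⁴ / 1.236 × 10⁻¹⁹ = 5.36 × 10⁻¹⁵ m = 5.36 fm.

λ = 5.36 fm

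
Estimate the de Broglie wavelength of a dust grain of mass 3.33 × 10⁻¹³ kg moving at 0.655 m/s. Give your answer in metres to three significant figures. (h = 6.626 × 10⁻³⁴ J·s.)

p = mv = 3.33 × 10⁻¹³ × 0.655 = 2.181 × 10⁻¹³ kg·m/s.
λ = h/p = 6.626 × 10⁻³⁴ / 2.181 × 10⁻¹³ = 3.04 × 10⁻²¹ m.

λ = 3.04 × 10⁻²¹ m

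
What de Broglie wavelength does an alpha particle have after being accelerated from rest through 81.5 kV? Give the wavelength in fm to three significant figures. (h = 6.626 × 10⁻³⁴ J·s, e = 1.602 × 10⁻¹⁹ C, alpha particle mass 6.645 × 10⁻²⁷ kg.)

KE = 2eV = 2 × 1.602 × 10⁻¹⁹ × 8.150 × 10⁴ = 2.611 × 10⁻¹⁴ J.
p = √(2mKE) = √(2 × 6.645 × 10⁻²⁷ × 2.611 × 10⁻¹⁴) = 1.863 × 10⁻²⁰ kg·m/s.
λ = h/p = 6.626 × 10⁻³⁴ / 1.863 × 10⁻²⁰ = 3.56 × 10⁻¹⁴ m = 35.6 fm.

λ = 35.6 fm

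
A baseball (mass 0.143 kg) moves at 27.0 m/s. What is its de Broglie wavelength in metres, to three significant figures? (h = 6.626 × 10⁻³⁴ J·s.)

p = mv = 0.143 × 27.0 = 3.861 kg·m/s.
λ = h/p = 6.626 × 10⁻³⁴ / 3.861 = 1.72 × 10⁻³⁴ m.

λ = 1.72 × 10⁻³⁴ m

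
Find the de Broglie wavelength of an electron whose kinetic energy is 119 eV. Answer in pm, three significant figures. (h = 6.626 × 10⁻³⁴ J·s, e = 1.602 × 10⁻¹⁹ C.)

KE = 119 eV = 1.906 × 10⁻¹⁷ J.
p = √(2mKE) = √(2 × 9.109 × 10⁻³¹ × 1.906 × 10⁻¹⁷) = 5.893 × 10⁻²⁴ kg·m/s.
λ = h/p = 6.626 × 10⁻³⁴ / 5.893 × 10⁻²⁴ = 1.12 × 10⁻¹⁰ m = 112 pm.

λ = 112 pm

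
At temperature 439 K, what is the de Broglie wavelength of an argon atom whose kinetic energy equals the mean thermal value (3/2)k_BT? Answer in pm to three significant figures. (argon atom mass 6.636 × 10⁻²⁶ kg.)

λ = 19.1 pm

KE = (3/2)k_BT = 1.5 × 1.381 × 10⁻²³ × 439 = 9.094 × 10⁻²¹ J.
p = √(2mKE) = √(2 × 6.636 × 10⁻²⁶ × 9.094 × 10⁻²¹) = 3.474 × 10⁻²³ kg·m/s.
λ = h/p = 1.91 × 10⁻¹¹ m = 19.1 pm.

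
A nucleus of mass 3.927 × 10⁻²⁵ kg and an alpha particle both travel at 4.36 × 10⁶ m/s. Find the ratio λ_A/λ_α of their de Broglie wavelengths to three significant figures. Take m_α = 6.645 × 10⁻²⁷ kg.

λ_A/λ_α = 0.0169

At fixed v, p = mv so λ = h/(mv) ∝ 1/m.
λ_A/λ_α = m_α/m_A = 6.645 × 10⁻²⁷/3.927 × 10⁻²⁵ = 0.0169.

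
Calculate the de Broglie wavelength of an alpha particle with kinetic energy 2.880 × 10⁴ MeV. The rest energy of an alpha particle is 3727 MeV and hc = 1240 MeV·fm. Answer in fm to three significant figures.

Total energy E = KE + m₀c² = 2.880 × 10⁴ + 3727 = 32527 MeV.
(pc)² = E² − (m₀c²)² = (32527)² − (3727)² = 1.044 × 10⁹ MeV², so pc = 3.231 × 10⁴ MeV.
λ = hc/(pc) = 1240 MeV·fm / 3.231 × 10⁴ MeV = 0.0384 fm.

λ = 0.0384 fm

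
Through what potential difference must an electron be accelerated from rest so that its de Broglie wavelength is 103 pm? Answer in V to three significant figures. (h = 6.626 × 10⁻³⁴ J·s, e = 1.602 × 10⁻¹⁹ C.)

V = 142 V

p = h/λ = 6.626 × 10⁻³⁴ / 1.030 × 10⁻¹⁰ = 6.433 × 10⁻²⁴ kg·m/s.
KE = p²/(2m) = 2.272 × 10⁻¹⁷ J.
V = KE/e = 2.272 × 10⁻¹⁷ / (1.602 × 10⁻¹⁹) = 142 V.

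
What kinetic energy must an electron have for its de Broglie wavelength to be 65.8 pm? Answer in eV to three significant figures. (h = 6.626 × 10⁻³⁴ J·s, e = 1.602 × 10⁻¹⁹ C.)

p = h/λ = 6.626 × 10⁻³⁴ / 6.580 × 10⁻¹¹ = 1.007 × 10⁻²³ kg·m/s.
KE = p²/(2m) = (1.007 × 10⁻²³)² / (2 × 9.109 × 10⁻³¹) = 5.566 × 10⁻¹⁷ J = 347 eV.

KE = 347 eV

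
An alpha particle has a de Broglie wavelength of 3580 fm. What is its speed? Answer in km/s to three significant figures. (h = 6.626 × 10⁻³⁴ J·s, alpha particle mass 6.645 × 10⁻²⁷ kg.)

v = 27.9 km/s

p = h/λ = 6.626 × 10⁻³⁴ / 3.580 × 10⁻¹² = 1.851 × 10⁻²² kg·m/s.
v = p/m = 1.851 × 10⁻²² / 6.645 × 10⁻²⁷ = 2.79 × 10⁴ m/s = 27.9 km/s.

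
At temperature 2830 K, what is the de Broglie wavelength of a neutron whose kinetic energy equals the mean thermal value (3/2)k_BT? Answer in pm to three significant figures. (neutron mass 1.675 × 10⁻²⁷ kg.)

λ = 47.3 pm

KE = (3/2)k_BT = 1.5 × 1.381 × 10⁻²³ × 2830 = 5.862 × 10⁻²⁰ J.
p = √(2mKE) = √(2 × 1.675 × 10⁻²⁷ × 5.862 × 10⁻²⁰) = 1.401 × 10⁻²³ kg·m/s.
λ = h/p = 4.73 × 10⁻¹¹ m = 47.3 pm.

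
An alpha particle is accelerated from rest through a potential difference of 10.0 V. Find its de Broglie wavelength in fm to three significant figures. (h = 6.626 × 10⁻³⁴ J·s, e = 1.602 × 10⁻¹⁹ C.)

λ = 3210 fm

KE = 2eV = 2 × 1.602 × 10⁻¹⁹ × 10.00 = 3.204 × 10⁻¹⁸ J.
p = √(2mKE) = √(2 × 6.645 × 10⁻²⁷ × 3.204 × 10⁻¹⁸) = 2.064 × 10⁻²² kg·m/s.
λ = h/p = 6.626 × 10⁻³⁴ / 2.064 × 10⁻²² = 3.21 × 10⁻¹² m = 3210 fm.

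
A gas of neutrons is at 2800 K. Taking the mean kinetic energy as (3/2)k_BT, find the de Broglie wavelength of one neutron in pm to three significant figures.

KE = (3/2)k_BT = 1.5 × 1.381 × 10⁻²³ × 2800 = 5.800 × 10⁻²⁰ J.
p = √(2mKE) = √(2 × 1.675 × 10⁻²⁷ × 5.800 × 10⁻²⁰) = 1.394 × 10⁻²³ kg·m/s.
λ = h/p = 4.75 × 10⁻¹¹ m = 47.5 pm.

λ = 47.5 pm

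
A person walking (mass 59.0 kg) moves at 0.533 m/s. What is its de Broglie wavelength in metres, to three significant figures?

p = mv = 59.0 × 0.533 = 3.145 × 10¹ kg·m/s.
λ = h/p = 6.626 × 10⁻³⁴ / 3.145 × 10¹ = 2.11 × 10⁻³⁵ m.

λ = 2.11 × 10⁻³⁵ m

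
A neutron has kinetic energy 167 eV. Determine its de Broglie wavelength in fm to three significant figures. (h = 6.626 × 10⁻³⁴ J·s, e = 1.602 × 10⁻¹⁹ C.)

KE = 167 eV = 2.675 × 10⁻¹⁷ J.
p = √(2mKE) = √(2 × 1.675 × 10⁻²⁷ × 2.675 × 10⁻¹⁷) = 2.994 × 10⁻²² kg·m/s.
λ = h/p = 6.626 × 10⁻³⁴ / 2.994 × 10⁻²² = 2.21 × 10⁻¹² m = 2210 fm.

λ = 2210 fm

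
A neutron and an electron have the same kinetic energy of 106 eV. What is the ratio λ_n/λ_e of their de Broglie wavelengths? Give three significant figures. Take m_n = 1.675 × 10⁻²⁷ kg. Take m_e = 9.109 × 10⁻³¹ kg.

λ_n/λ_e = 0.0233

At fixed KE, p = √(2mKE) so λ = h/p ∝ 1/√m.
λ_n/λ_e = √(m_e/m_n) = √(9.109 × 10⁻³¹/1.675 × 10⁻²⁷) = √(5.438 × 10⁻⁴) = 0.0233.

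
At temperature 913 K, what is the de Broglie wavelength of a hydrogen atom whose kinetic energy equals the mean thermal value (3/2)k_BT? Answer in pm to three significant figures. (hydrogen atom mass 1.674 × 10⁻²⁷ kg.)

KE = (3/2)k_BT = 1.5 × 1.381 × 10⁻²³ × 913 = 1.891 × 10⁻²⁰ J.
p = √(2mKE) = √(2 × 1.674 × 10⁻²⁷ × 1.891 × 10⁻²⁰) = 7.957 × 10⁻²⁴ kg·m/s.
λ = h/p = 8.33 × 10⁻¹¹ m = 83.3 pm.

λ = 83.3 pm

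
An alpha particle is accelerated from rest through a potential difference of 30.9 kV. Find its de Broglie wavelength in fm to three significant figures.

λ = 57.8 fm

KE = 2eV = 2 × 1.602 × 10⁻¹⁹ × 3.090 × 10⁴ = 9.900 × 10⁻¹⁵ J.
p = √(2mKE) = √(2 × 6.645 × 10⁻²⁷ × 9.900 × 10⁻¹⁵) = 1.147 × 10⁻²⁰ kg·m/s.
λ = h/p = 6.626 × 10⁻³⁴ / 1.147 × 10⁻²⁰ = 5.78 × 10⁻¹⁴ m = 57.8 fm.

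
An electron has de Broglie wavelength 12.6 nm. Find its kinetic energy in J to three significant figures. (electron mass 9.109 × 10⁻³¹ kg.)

p = h/λ = 6.626 × 10⁻³⁴ / 1.260 × 10⁻⁸ = 5.259 × 10⁻²⁶ kg·m/s.
KE = p²/(2m) = (5.259 × 10⁻²⁶)² / (2 × 9.109 × 10⁻³¹) = 1.518 × 10⁻²¹ J = 1.52 × 10⁻²¹ J.

KE = 1.52 × 10⁻²¹ J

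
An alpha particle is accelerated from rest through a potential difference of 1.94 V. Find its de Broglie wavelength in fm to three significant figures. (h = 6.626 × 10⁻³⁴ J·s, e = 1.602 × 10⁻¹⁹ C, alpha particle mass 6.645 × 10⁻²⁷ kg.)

λ = 7290 fm

KE = 2eV = 2 × 1.602 × 10⁻¹⁹ × 1.940 = 6.216 × 10⁻¹⁹ J.
p = √(2mKE) = √(2 × 6.645 × 10⁻²⁷ × 6.216 × 10⁻¹⁹) = 9.089 × 10⁻²³ kg·m/s.
λ = h/p = 6.626 × 10⁻³⁴ / 9.089 × 10⁻²³ = 7.29 × 10⁻¹² m = 7290 fm.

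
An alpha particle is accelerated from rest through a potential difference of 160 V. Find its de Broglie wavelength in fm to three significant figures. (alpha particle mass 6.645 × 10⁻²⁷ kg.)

KE = 2eV = 2 × 1.602 × 10⁻¹⁹ × 160.0 = 5.126 × 10⁻¹⁷ J.
p = √(2mKE) = √(2 × 6.645 × 10⁻²⁷ × 5.126 × 10⁻¹⁷) = 8.254 × 10⁻²² kg·m/s.
λ = h/p = 6.626 × 10⁻³⁴ / 8.254 × 10⁻²² = 8.03 × 10⁻¹³ m = 803 fm.

λ = 803 fm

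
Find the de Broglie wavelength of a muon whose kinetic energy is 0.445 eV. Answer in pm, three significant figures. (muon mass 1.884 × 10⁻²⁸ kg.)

λ = 128 pm

KE = 0.445 eV = 7.129 × 10⁻²⁰ J.
p = √(2mKE) = √(2 × 1.884 × 10⁻²⁸ × 7.129 × 10⁻²⁰) = 5.183 × 10⁻²⁴ kg·m/s.
λ = h/p = 6.626 × 10⁻³⁴ / 5.183 × 10⁻²⁴ = 1.28 × 10⁻¹⁰ m = 128 pm.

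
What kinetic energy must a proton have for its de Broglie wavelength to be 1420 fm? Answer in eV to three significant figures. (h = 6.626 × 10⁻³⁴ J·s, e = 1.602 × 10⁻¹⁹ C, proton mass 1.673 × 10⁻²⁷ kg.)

KE = 406 eV

p = h/λ = 6.626 × 10⁻³⁴ / 1.420 × 10⁻¹² = 4.666 × 10⁻²² kg·m/s.
KE = p²/(2m) = (4.666 × 10⁻²²)² / (2 × 1.673 × 10⁻²⁷) = 6.507 × 10⁻¹⁷ J = 406 eV.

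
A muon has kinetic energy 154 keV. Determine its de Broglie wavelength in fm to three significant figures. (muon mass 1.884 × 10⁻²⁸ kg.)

λ = 217 fm

KE = 154 keV = 2.467 × 10⁻¹⁴ J.
p = √(2mKE) = √(2 × 1.884 × 10⁻²⁸ × 2.467 × 10⁻¹⁴) = 3.049 × 10⁻²¹ kg·m/s.
λ = h/p = 6.626 × 10⁻³⁴ / 3.049 × 10⁻²¹ = 2.17 × 10⁻¹³ m = 217 fm.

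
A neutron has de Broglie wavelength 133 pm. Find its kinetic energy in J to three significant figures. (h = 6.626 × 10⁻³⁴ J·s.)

p = h/λ = 6.626 × 10⁻³⁴ / 1.330 × 10⁻¹⁰ = 4.982 × 10⁻²⁴ kg·m/s.
KE = p²/(2m) = (4.982 × 10⁻²⁴)² / (2 × 1.675 × 10⁻²⁷) = 7.409 × 10⁻²¹ J = 7.41 × 10⁻²¹ J.

KE = 7.41 × 10⁻²¹ J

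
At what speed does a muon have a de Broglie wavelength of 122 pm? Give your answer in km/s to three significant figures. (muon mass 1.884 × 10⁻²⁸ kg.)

p = h/λ = 6.626 × 10⁻³⁴ / 1.220 × 10⁻¹⁰ = 5.431 × 10⁻²⁴ kg·m/s.
v = p/m = 5.431 × 10⁻²⁴ / 1.884 × 10⁻²⁸ = 2.88 × 10⁴ m/s = 28.8 km/s.

v = 28.8 km/s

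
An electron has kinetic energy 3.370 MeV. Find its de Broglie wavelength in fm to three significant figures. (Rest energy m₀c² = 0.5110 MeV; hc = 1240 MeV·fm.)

Total energy E = KE + m₀c² = 3.370 + 0.5110 = 3.8810 MeV.
(pc)² = E² − (m₀c²)² = (3.8810)² − (0.5110)² = 14.80 MeV², so pc = 3.847 MeV.
λ = hc/(pc) = 1240 MeV·fm / 3.847 MeV = 322 fm.

λ = 322 fm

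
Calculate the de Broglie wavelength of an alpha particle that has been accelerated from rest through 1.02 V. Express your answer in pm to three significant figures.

λ = 10.1 pm

KE = 2eV = 2 × 1.602 × 10⁻¹⁹ × 1.020 = 3.268 × 10⁻¹⁹ J.
p = √(2mKE) = √(2 × 6.645 × 10⁻²⁷ × 3.268 × 10⁻¹⁹) = 6.590 × 10⁻²³ kg·m/s.
λ = h/p = 6.626 × 10⁻³⁴ / 6.590 × 10⁻²³ = 1.01 × 10⁻¹¹ m = 10.1 pm.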